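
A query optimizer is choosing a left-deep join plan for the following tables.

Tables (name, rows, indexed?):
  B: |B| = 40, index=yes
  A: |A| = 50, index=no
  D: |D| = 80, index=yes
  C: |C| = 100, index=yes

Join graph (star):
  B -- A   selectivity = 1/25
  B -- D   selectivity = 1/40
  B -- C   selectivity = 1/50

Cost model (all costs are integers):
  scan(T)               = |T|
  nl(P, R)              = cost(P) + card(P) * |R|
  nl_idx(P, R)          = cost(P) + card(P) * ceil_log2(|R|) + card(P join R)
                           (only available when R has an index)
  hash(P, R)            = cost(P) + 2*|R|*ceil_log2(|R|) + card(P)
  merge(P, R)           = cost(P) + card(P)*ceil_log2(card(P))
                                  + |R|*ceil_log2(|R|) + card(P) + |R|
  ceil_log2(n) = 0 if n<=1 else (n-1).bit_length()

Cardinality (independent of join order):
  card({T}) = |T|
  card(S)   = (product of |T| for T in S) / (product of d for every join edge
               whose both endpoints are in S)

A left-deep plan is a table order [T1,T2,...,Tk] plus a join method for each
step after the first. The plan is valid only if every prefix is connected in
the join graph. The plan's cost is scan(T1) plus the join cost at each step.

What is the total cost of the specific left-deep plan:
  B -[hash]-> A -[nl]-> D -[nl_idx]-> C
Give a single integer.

8520

step 1: scan B: cost=40, card=40
step 2: join A via hash
    card(P join A) = 40*50/(25) = 80
    cost = 40 + 2*50*6 + 40 = 680
step 3: join D via nl
    card(P join D) = 80*80/(40) = 160
    cost = 680 + 80*80 = 7080
step 4: join C via nl_idx
    card(P join C) = 160*100/(50) = 320
    cost = 7080 + 160*7 + 320 = 8520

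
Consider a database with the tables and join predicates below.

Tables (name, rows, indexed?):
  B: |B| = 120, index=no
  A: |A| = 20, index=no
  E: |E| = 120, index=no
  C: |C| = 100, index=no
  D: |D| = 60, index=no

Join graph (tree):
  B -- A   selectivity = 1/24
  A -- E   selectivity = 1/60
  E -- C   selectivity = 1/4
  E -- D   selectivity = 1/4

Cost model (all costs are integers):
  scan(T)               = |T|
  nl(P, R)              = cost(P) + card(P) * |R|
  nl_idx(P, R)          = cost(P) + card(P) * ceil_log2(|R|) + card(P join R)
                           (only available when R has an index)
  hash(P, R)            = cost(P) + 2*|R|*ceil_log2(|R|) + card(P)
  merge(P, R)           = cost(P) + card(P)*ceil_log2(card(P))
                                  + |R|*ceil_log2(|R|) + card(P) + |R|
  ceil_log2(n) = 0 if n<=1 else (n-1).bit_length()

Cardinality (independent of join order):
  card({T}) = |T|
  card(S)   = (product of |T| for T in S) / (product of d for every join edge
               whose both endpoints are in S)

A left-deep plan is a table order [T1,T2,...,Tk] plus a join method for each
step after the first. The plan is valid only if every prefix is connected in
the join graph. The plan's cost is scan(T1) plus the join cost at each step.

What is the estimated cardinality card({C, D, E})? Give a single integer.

Tables in S: C(100), D(60), E(120)
Edges inside S: E-C(d=4), E-D(d=4)
numerator = 100 * 60 * 120 = 720000
denominator = 4 * 4 = 16
card(S) = 720000 / 16 = 45000

45000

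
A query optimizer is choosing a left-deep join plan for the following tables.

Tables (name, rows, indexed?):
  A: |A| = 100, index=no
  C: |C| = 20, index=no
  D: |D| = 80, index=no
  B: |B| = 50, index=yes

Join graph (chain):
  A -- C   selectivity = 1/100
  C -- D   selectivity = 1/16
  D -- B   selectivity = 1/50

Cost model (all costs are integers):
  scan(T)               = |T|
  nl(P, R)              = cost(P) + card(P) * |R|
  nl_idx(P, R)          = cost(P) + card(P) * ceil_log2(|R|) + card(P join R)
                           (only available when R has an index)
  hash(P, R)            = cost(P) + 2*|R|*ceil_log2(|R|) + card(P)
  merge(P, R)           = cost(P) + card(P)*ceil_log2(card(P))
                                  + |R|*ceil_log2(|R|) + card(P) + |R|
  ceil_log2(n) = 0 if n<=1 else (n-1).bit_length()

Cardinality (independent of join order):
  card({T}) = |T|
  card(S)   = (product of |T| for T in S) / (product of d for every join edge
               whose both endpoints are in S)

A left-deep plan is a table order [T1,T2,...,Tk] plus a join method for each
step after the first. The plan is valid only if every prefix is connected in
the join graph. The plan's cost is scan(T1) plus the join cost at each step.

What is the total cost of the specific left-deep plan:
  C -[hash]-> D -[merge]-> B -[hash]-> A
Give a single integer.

3810

step 1: scan C: cost=20, card=20
step 2: join D via hash
    card(P join D) = 20*80/(16) = 100
    cost = 20 + 2*80*7 + 20 = 1160
step 3: join B via merge
    card(P join B) = 100*50/(50) = 100
    cost = 1160 + 100*7 + 50*6 + 100 + 50 = 2310
step 4: join A via hash
    card(P join A) = 100*100/(100) = 100
    cost = 2310 + 2*100*7 + 100 = 3810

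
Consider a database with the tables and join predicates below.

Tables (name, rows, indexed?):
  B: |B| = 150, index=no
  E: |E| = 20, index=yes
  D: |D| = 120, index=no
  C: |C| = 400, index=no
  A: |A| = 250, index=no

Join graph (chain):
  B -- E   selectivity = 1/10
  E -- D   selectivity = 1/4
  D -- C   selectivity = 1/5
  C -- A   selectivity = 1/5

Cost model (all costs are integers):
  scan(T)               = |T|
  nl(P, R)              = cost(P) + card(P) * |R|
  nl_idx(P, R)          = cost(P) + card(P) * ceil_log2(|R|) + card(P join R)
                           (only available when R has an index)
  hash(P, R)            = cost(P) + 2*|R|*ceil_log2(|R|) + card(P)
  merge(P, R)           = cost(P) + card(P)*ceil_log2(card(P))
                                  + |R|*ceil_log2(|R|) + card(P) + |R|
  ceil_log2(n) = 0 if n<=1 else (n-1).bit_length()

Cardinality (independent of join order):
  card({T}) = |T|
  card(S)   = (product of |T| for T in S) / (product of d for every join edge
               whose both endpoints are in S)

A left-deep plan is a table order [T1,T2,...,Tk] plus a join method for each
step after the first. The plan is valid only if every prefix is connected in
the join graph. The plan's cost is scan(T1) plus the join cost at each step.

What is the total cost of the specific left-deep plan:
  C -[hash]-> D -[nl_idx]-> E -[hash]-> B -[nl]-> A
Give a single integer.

step 1: scan C: cost=400, card=400
step 2: join D via hash
    card(P join D) = 400*120/(5) = 9600
    cost = 400 + 2*120*7 + 400 = 2480
step 3: join E via nl_idx
    card(P join E) = 9600*20/(4) = 48000
    cost = 2480 + 9600*5 + 48000 = 98480
step 4: join B via hash
    card(P join B) = 48000*150/(10) = 720000
    cost = 98480 + 2*150*8 + 48000 = 148880
step 5: join A via nl
    card(P join A) = 720000*250/(5) = 36000000
    cost = 148880 + 720000*250 = 180148880

180148880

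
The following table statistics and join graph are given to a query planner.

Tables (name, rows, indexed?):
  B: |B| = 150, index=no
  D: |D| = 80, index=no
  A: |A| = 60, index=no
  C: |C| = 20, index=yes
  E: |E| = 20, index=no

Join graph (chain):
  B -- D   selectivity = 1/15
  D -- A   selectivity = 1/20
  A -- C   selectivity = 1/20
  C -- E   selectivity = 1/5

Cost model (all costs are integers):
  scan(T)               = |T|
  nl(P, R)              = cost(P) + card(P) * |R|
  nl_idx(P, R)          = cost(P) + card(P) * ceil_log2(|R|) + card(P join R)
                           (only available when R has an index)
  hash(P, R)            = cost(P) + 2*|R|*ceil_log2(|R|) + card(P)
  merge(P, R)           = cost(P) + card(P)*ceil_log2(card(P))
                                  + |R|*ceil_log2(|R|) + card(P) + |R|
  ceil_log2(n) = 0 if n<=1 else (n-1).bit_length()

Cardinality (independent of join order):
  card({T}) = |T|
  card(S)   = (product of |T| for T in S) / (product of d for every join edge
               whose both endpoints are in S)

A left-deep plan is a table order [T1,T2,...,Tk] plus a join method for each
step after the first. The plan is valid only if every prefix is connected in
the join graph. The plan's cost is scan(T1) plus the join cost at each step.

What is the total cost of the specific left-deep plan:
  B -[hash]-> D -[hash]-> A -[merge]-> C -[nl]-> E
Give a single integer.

step 1: scan B: cost=150, card=150
step 2: join D via hash
    card(P join D) = 150*80/(15) = 800
    cost = 150 + 2*80*7 + 150 = 1420
step 3: join A via hash
    card(P join A) = 800*60/(20) = 2400
    cost = 1420 + 2*60*6 + 800 = 2940
step 4: join C via merge
    card(P join C) = 2400*20/(20) = 2400
    cost = 2940 + 2400*12 + 20*5 + 2400 + 20 = 34260
step 5: join E via nl
    card(P join E) = 2400*20/(5) = 9600
    cost = 34260 + 2400*20 = 82260

82260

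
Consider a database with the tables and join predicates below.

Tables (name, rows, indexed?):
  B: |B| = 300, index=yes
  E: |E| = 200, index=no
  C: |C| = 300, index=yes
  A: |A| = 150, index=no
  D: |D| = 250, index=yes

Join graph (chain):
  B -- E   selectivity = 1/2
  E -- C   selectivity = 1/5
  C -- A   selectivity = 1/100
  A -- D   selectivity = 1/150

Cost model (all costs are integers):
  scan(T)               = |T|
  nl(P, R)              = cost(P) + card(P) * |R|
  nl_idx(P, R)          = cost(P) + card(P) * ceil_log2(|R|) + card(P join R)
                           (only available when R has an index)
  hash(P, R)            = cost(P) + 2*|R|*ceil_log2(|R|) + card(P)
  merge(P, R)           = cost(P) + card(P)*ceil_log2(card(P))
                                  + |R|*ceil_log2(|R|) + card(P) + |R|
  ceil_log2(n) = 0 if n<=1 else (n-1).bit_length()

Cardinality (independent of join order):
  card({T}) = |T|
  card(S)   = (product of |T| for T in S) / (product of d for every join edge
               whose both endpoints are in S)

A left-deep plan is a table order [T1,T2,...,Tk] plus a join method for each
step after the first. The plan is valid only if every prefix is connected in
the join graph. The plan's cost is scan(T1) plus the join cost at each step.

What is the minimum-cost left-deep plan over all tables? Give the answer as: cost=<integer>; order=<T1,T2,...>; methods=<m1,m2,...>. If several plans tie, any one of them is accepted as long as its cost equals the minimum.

Selinger DP (subsets sized 1..n):
  {B}: scan cost=300, card=300
  {E}: scan cost=200, card=200
  {C}: scan cost=300, card=300
  {A}: scan cost=150, card=150
  {D}: scan cost=250, card=250
  {BE}: card=30000; try (E,hash)→3800, (B,merge)→5000, (E,merge)→5100, (B,hash)→5800, (B,nl_idx)→32000, (B,nl)→60200 …(+1); best=3800 via (E,hash)
  {CE}: card=12000; try (E,hash)→3800, (C,merge)→5000, (E,merge)→5100, (C,hash)→5800, (C,nl_idx)→14000, (C,nl)→60200 …(+1); best=3800 via (E,hash)
  {AC}: card=450; try (C,nl_idx)→1950, (A,hash)→3000, (C,merge)→4500, (A,merge)→4650, (C,hash)→5700, (C,nl)→45150 …(+1); best=1950 via (C,nl_idx)
  {AD}: card=250; try (D,nl_idx)→1600, (A,hash)→2900, (D,merge)→3750, (A,merge)→3850, (D,hash)→4300, (D,nl)→37650 …(+1); best=1600 via (D,nl_idx)
  {BCE}: card=1800000; try (B,hash)→21200, (C,hash)→39200, (B,merge)→186800, (C,merge)→486800, (B,nl_idx)→1911800, (C,nl_idx)→2073800 …(+2); best=21200 via (B,hash)
  {ACE}: card=18000; try (E,hash)→5600, (E,merge)→8250, (A,hash)→18200, (E,nl)→91950, (A,merge)→185150, (A,nl)→1803800; best=5600 via (E,hash)
  {ACD}: card=750; try (C,nl_idx)→4600, (D,nl_idx)→6300, (D,hash)→6400, (C,merge)→6850, (C,hash)→7250, (D,merge)→8700 …(+2); best=4600 via (C,nl_idx)
  {ABCE}: card=2700000; try (B,hash)→29000, (B,merge)→296600, (A,hash)→1823600, (B,nl_idx)→2867600, (B,nl)→5405600, (A,merge)→39622550 …(+1); best=29000 via (B,hash)
  {ACDE}: card=30000; try (E,hash)→8550, (E,merge)→14650, (D,hash)→27600, (E,nl)→154600, (D,nl_idx)→179600, (D,merge)→295850 …(+1); best=8550 via (E,hash)
  {ABCDE}: card=4500000; try (B,hash)→43950, (B,merge)→491550, (D,hash)→2733000, (B,nl_idx)→4778550, (B,nl)→9008550, (D,nl_idx)→26129000 …(+2); best=43950 via (B,hash)

cost=43950; order=A,D,C,E,B; methods=nl_idx,nl_idx,hash,hash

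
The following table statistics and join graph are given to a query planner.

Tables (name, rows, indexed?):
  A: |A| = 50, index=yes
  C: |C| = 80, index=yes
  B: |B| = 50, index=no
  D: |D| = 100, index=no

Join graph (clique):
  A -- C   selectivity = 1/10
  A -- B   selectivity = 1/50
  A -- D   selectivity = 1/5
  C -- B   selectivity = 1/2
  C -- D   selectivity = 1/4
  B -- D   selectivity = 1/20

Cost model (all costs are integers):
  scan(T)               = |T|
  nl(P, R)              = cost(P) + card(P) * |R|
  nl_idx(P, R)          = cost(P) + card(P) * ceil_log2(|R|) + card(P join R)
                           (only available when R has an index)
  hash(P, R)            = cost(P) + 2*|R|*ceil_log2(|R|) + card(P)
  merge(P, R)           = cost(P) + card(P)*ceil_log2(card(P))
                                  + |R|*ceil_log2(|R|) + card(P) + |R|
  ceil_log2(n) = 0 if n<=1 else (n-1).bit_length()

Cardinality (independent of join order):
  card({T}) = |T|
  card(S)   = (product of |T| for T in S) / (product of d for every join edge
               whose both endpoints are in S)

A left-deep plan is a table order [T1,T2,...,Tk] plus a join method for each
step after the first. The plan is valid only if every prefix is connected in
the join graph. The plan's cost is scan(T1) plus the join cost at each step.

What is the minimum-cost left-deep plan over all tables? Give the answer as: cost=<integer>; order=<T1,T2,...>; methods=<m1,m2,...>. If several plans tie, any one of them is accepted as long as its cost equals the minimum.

Selinger DP (subsets sized 1..n):
  {A}: scan cost=50, card=50
  {C}: scan cost=80, card=80
  {B}: scan cost=50, card=50
  {D}: scan cost=100, card=100
  {AC}: card=400; try (A,hash)→760, (C,nl_idx)→800, (A,nl_idx)→960, (C,merge)→1040, (A,merge)→1070, (C,hash)→1220 …(+2); best=760 via (A,hash)
  {AB}: card=50; try (A,nl_idx)→400, (B,hash)→700, (A,hash)→700, (B,merge)→750, (A,merge)→750, (B,nl)→2550 …(+1); best=400 via (A,nl_idx)
  {AD}: card=1000; try (A,hash)→800, (D,merge)→1200, (A,merge)→1250, (D,hash)→1500, (A,nl_idx)→1700, (D,nl)→5050 …(+1); best=800 via (A,hash)
  {BC}: card=2000; try (B,hash)→760, (C,merge)→1040, (B,merge)→1070, (C,hash)→1220, (C,nl_idx)→2400, (C,nl)→4050 …(+1); best=760 via (B,hash)
  {CD}: card=2000; try (C,hash)→1320, (D,merge)→1520, (C,merge)→1540, (D,hash)→1560, (C,nl_idx)→2800, (D,nl)→8080 …(+1); best=1320 via (C,hash)
  {BD}: card=250; try (B,hash)→800, (D,merge)→1200, (B,merge)→1250, (D,hash)→1500, (D,nl)→5050, (B,nl)→5100; best=800 via (B,hash)
  {ABC}: card=200; try (C,nl_idx)→950, (C,merge)→1390, (C,hash)→1570, (B,hash)→1760, (A,hash)→3360, (C,nl)→4400 …(+5); best=950 via (C,nl_idx)
  {ACD}: card=2000; try (D,hash)→2560, (C,hash)→2920, (A,hash)→3920, (D,merge)→5560, (C,nl_idx)→9800, (C,merge)→12440 …(+5); best=2560 via (D,hash)
  {ABD}: card=50; try (D,merge)→1550, (A,hash)→1650, (D,hash)→1850, (A,nl_idx)→2350, (B,hash)→2400, (A,merge)→3400 …(+4); best=1550 via (D,merge)
  {BCD}: card=2500; try (C,hash)→2170, (C,merge)→3690, (B,hash)→3920, (D,hash)→4160, (C,nl_idx)→5050, (C,nl)→20800 …(+4); best=2170 via (C,hash)
  {ABCD}: card=50; try (C,nl_idx)→1950, (C,merge)→2540, (D,hash)→2550, (C,hash)→2720, (D,merge)→3550, (B,hash)→5160 …(+8); best=1950 via (C,nl_idx)

cost=1950; order=B,A,D,C; methods=nl_idx,merge,nl_idx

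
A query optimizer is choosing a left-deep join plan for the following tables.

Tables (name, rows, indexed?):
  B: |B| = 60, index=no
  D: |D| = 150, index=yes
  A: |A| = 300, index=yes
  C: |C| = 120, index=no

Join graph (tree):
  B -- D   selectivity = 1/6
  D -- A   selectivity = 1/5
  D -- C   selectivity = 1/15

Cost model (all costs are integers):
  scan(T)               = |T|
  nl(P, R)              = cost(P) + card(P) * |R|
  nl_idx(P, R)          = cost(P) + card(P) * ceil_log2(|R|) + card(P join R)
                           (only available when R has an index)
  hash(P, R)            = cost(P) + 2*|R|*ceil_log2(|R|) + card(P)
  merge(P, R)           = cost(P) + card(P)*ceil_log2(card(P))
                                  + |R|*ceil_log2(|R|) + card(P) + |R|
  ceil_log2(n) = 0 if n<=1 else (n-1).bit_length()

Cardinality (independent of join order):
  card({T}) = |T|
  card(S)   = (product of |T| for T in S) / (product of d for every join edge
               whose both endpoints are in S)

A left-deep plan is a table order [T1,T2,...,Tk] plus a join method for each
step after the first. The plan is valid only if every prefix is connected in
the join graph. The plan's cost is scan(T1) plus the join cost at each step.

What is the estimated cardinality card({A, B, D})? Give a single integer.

Tables in S: A(300), B(60), D(150)
Edges inside S: B-D(d=6), D-A(d=5)
numerator = 300 * 60 * 150 = 2700000
denominator = 6 * 5 = 30
card(S) = 2700000 / 30 = 90000

90000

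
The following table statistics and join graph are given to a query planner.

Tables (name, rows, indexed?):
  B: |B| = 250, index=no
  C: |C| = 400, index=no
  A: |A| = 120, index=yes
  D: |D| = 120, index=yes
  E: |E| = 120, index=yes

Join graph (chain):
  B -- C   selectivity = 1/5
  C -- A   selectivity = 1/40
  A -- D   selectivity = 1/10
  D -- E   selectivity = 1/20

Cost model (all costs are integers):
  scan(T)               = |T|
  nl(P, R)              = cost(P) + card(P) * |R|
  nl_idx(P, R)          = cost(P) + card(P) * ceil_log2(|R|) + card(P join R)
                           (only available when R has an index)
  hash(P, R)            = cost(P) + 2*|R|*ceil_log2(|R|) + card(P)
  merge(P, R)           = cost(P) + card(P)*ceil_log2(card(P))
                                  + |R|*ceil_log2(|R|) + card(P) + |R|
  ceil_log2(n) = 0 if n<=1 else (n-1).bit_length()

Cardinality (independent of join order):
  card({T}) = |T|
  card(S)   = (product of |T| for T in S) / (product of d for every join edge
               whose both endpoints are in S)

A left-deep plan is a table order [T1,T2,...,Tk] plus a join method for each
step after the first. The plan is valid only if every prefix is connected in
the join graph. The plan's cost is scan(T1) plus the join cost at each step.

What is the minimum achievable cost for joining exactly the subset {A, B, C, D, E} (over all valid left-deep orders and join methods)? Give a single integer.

Selinger DP over subsets of {A,B,C,D,E}:
  {B}: scan cost=250, card=250
  {C}: scan cost=400, card=400
  {A}: scan cost=120, card=120
  {D}: scan cost=120, card=120
  {E}: scan cost=120, card=120
  {BC}: card=20000; try (B,hash)→4800, (C,merge)→6500, (B,merge)→6650, (C,hash)→7700, (C,nl)→100250, (B,nl)→100400; best=4800 via (B,hash)
  {AC}: card=1200; try (A,hash)→2480, (A,nl_idx)→4400, (C,merge)→5080, (A,merge)→5360, (C,hash)→7440, (C,nl)→48120 …(+1); best=2480 via (A,hash)
  {AD}: card=1440; try (D,hash)→1920, (A,hash)→1920, (D,merge)→2040, (A,merge)→2040, (D,nl_idx)→2400, (A,nl_idx)→2400 …(+2); best=1920 via (D,hash)
  {DE}: card=720; try (E,nl_idx)→1680, (D,nl_idx)→1680, (E,hash)→1920, (D,hash)→1920, (E,merge)→2040, (D,merge)→2040 …(+2); best=1680 via (E,nl_idx)
  {ABC}: card=60000; try (B,hash)→7680, (B,merge)→19130, (A,hash)→26480, (A,nl_idx)→204800, (B,nl)→302480, (A,merge)→325760 …(+1); best=7680 via (B,hash)
  {ACD}: card=14400; try (D,hash)→5360, (C,hash)→10560, (D,merge)→17840, (C,merge)→23200, (D,nl_idx)→25280, (D,nl)→146480 …(+1); best=5360 via (D,hash)
  {ADE}: card=8640; try (A,hash)→4080, (E,hash)→5040, (A,merge)→10560, (A,nl_idx)→15360, (E,merge)→20160, (E,nl_idx)→20640 …(+2); best=4080 via (A,hash)
  {ABCD}: card=720000; try (B,hash)→23760, (D,hash)→69360, (B,merge)→223610, (D,merge)→1028640, (D,nl_idx)→1147680, (B,nl)→3605360 …(+1); best=23760 via (B,hash)
  {ACDE}: card=86400; try (C,hash)→19920, (E,hash)→21440, (C,merge)→137680, (E,nl_idx)→192560, (E,merge)→222320, (E,nl)→1733360 …(+1); best=19920 via (C,hash)
  {ABCDE}: card=4320000; try (B,hash)→110320, (E,hash)→745440, (B,merge)→1577370, (E,nl_idx)→9383760, (E,merge)→15144720, (B,nl)→21619920 …(+1); best=110320 via (B,hash)

110320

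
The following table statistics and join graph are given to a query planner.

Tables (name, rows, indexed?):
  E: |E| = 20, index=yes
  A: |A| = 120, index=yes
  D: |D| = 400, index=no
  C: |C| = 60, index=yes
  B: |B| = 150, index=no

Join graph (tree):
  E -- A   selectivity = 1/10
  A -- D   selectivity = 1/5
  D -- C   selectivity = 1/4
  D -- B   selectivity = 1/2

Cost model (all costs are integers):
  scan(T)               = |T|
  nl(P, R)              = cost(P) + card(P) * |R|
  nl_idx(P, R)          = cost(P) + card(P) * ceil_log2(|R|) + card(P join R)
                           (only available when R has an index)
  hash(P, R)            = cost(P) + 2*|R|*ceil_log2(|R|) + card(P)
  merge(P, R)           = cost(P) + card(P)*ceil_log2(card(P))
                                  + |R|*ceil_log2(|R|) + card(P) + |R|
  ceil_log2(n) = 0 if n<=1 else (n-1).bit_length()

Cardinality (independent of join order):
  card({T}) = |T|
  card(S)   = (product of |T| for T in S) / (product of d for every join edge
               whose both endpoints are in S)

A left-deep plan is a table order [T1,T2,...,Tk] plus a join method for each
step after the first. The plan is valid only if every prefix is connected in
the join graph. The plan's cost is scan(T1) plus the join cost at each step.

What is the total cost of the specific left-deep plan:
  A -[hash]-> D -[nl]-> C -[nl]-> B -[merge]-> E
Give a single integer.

292183560

step 1: scan A: cost=120, card=120
step 2: join D via hash
    card(P join D) = 120*400/(5) = 9600
    cost = 120 + 2*400*9 + 120 = 7440
step 3: join C via nl
    card(P join C) = 9600*60/(4) = 144000
    cost = 7440 + 9600*60 = 583440
step 4: join B via nl
    card(P join B) = 144000*150/(2) = 10800000
    cost = 583440 + 144000*150 = 22183440
step 5: join E via merge
    card(P join E) = 10800000*20/(10) = 21600000
    cost = 22183440 + 10800000*24 + 20*5 + 10800000 + 20 = 292183560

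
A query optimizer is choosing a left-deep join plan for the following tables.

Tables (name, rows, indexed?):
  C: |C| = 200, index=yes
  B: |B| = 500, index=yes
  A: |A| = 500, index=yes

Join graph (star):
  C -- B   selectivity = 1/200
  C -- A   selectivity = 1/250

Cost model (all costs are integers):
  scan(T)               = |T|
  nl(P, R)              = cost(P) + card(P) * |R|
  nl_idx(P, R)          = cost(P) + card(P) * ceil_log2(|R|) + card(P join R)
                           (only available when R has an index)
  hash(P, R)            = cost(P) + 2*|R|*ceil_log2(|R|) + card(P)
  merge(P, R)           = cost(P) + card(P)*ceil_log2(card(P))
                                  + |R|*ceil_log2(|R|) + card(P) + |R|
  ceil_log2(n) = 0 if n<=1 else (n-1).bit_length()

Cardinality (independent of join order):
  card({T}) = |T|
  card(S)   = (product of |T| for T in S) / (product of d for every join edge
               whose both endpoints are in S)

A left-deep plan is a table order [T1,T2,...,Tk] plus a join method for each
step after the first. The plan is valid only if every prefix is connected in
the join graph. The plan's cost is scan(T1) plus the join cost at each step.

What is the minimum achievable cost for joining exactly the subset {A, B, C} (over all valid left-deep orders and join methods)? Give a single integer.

7000

Selinger DP over subsets of {A,B,C}:
  {C}: scan cost=200, card=200
  {B}: scan cost=500, card=500
  {A}: scan cost=500, card=500
  {BC}: card=500; try (B,nl_idx)→2500, (C,hash)→4200, (C,nl_idx)→5000, (B,merge)→7000, (C,merge)→7300, (B,hash)→9400 …(+2); best=2500 via (B,nl_idx)
  {AC}: card=400; try (A,nl_idx)→2400, (C,hash)→4200, (C,nl_idx)→4900, (A,merge)→7000, (C,merge)→7300, (A,hash)→9400 …(+2); best=2400 via (A,nl_idx)
  {ABC}: card=1000; try (B,nl_idx)→7000, (A,nl_idx)→8000, (B,merge)→11400, (B,hash)→11800, (A,hash)→12000, (A,merge)→12500 …(+2); best=7000 via (B,nl_idx)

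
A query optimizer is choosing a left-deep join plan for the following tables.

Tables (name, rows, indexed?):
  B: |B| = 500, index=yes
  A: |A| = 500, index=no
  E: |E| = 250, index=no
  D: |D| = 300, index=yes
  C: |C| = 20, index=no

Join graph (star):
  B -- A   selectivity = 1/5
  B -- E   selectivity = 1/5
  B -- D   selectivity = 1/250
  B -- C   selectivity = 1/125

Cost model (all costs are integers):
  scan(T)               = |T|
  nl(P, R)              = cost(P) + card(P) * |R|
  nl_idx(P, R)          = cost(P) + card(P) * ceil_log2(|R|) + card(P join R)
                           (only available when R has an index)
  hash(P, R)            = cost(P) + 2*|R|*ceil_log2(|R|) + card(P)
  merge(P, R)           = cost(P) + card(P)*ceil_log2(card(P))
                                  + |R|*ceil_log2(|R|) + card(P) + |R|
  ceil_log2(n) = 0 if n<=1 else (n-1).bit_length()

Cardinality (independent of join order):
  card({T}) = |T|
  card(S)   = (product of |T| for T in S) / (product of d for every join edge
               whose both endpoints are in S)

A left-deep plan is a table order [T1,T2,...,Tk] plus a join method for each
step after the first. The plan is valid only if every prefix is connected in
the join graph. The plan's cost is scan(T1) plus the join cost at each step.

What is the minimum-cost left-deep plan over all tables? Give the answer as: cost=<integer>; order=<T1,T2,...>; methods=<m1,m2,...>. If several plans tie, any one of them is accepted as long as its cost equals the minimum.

cost=17914; order=C,B,D,E,A; methods=nl_idx,nl_idx,merge,hash

Selinger DP (subsets sized 1..n):
  {B}: scan cost=500, card=500
  {A}: scan cost=500, card=500
  {E}: scan cost=250, card=250
  {D}: scan cost=300, card=300
  {C}: scan cost=20, card=20
  {AB}: card=50000; try (B,hash)→10000, (A,hash)→10000, (B,merge)→10500, (A,merge)→10500, (B,nl_idx)→55000, (B,nl)→250500 …(+1); best=10000 via (B,hash)
  {BE}: card=25000; try (E,hash)→5000, (B,merge)→7500, (E,merge)→7750, (B,hash)→9500, (B,nl_idx)→27500, (B,nl)→125250 …(+1); best=5000 via (E,hash)
  {BD}: card=600; try (B,nl_idx)→3600, (D,nl_idx)→5600, (D,hash)→6400, (B,merge)→8300, (D,merge)→8500, (B,hash)→9600 …(+2); best=3600 via (B,nl_idx)
  {BC}: card=80; try (B,nl_idx)→280, (C,hash)→1200, (B,merge)→5140, (C,merge)→5620, (B,hash)→9040, (B,nl)→10020 …(+1); best=280 via (B,nl_idx)
  {ABE}: card=2500000; try (A,hash)→39000, (E,hash)→64000, (A,merge)→410000, (E,merge)→862250, (A,nl)→12505000, (E,nl)→12510000; best=39000 via (A,hash)
  {ABD}: card=60000; try (A,hash)→13200, (A,merge)→15200, (D,hash)→65400, (A,nl)→303600, (D,nl_idx)→520000, (D,merge)→863000 …(+1); best=13200 via (A,hash)
  {ABC}: card=8000; try (A,merge)→5920, (A,hash)→9360, (A,nl)→40280, (C,hash)→60200, (C,merge)→860120, (C,nl)→1010000; best=5920 via (A,merge)
  {BDE}: card=30000; try (E,hash)→8200, (E,merge)→12450, (D,hash)→35400, (E,nl)→153600, (D,nl_idx)→260000, (D,merge)→408000 …(+1); best=8200 via (E,hash)
  {BCE}: card=4000; try (E,merge)→3170, (E,hash)→4360, (E,nl)→20280, (C,hash)→30200, (C,merge)→405120, (C,nl)→505000; best=3170 via (E,merge)
  {BCD}: card=96; try (D,nl_idx)→1096, (D,merge)→3920, (C,hash)→4400, (D,hash)→5760, (C,merge)→10320, (C,nl)→15600 …(+1); best=1096 via (D,nl_idx)
  {ABDE}: card=3000000; try (A,hash)→47200, (E,hash)→77200, (A,merge)→493200, (E,merge)→1035450, (D,hash)→2544400, (A,nl)→15008200 …(+4); best=47200 via (A,hash)
  {ABCE}: card=400000; try (A,hash)→16170, (E,hash)→17920, (A,merge)→60170, (E,merge)→120170, (A,nl)→2003170, (E,nl)→2005920 …(+3); best=16170 via (A,hash)
  {ABCD}: card=9600; try (A,merge)→6864, (A,hash)→10192, (D,hash)→19320, (A,nl)→49096, (C,hash)→73400, (D,nl_idx)→87520 …(+4); best=6864 via (A,merge)
  {BCDE}: card=4800; try (E,merge)→4114, (E,hash)→5192, (D,hash)→12570, (E,nl)→25096, (C,hash)→38400, (D,nl_idx)→43970 …(+4); best=4114 via (E,merge)
  {ABCDE}: card=480000; try (A,hash)→17914, (E,hash)→20464, (A,merge)→76314, (E,merge)→153114, (D,hash)→421570, (A,nl)→2404114 …(+7); best=17914 via (A,hash)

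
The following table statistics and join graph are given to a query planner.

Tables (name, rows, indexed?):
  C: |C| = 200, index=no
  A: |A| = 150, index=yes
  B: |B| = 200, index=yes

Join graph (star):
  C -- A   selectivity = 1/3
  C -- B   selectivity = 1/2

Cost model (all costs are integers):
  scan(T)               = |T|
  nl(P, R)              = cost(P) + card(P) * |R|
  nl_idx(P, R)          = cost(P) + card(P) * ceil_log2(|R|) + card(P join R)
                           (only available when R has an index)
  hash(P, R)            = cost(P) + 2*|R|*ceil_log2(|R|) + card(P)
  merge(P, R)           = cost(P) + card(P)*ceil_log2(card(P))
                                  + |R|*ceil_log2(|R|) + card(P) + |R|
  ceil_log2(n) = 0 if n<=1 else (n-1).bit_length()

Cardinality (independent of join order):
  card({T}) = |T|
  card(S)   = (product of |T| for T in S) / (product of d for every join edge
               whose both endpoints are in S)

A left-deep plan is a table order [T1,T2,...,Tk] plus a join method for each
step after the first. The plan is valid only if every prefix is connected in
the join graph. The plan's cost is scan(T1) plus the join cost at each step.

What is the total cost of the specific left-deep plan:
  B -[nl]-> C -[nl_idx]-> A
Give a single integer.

step 1: scan B: cost=200, card=200
step 2: join C via nl
    card(P join C) = 200*200/(2) = 20000
    cost = 200 + 200*200 = 40200
step 3: join A via nl_idx
    card(P join A) = 20000*150/(3) = 1000000
    cost = 40200 + 20000*8 + 1000000 = 1200200

1200200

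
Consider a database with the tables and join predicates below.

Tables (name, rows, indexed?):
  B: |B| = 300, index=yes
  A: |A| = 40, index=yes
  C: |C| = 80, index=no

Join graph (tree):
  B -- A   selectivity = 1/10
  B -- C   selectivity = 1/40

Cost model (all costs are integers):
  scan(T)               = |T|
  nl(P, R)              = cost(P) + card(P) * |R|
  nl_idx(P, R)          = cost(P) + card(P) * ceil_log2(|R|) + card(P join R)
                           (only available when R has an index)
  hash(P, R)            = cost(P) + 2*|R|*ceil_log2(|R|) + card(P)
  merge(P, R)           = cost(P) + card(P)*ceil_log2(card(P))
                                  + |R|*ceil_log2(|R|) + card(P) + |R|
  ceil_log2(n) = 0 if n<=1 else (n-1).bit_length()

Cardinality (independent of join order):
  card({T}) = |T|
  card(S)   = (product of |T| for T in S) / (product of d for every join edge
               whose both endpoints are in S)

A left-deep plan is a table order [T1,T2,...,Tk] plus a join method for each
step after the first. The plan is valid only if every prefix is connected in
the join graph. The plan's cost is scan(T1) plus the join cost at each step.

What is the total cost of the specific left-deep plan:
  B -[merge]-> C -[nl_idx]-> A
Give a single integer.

9940

step 1: scan B: cost=300, card=300
step 2: join C via merge
    card(P join C) = 300*80/(40) = 600
    cost = 300 + 300*9 + 80*7 + 300 + 80 = 3940
step 3: join A via nl_idx
    card(P join A) = 600*40/(10) = 2400
    cost = 3940 + 600*6 + 2400 = 9940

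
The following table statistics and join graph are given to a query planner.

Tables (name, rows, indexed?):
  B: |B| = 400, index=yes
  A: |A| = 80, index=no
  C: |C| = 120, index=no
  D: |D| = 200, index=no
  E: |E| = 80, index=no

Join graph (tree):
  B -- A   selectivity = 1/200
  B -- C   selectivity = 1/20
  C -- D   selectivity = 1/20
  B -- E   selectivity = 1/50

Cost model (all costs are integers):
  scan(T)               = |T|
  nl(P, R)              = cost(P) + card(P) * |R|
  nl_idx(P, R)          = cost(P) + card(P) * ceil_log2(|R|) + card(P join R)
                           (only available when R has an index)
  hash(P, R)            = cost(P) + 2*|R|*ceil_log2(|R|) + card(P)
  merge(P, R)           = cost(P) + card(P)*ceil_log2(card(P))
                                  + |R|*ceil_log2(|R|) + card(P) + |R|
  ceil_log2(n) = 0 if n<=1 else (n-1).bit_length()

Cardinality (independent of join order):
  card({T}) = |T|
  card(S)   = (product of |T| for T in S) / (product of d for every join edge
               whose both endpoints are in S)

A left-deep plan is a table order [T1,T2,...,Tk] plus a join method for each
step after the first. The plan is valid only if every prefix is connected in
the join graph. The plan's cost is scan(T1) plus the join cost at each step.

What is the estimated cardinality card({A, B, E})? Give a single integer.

Tables in S: A(80), B(400), E(80)
Edges inside S: B-A(d=200), B-E(d=50)
numerator = 80 * 400 * 80 = 2560000
denominator = 200 * 50 = 10000
card(S) = 2560000 / 10000 = 256

256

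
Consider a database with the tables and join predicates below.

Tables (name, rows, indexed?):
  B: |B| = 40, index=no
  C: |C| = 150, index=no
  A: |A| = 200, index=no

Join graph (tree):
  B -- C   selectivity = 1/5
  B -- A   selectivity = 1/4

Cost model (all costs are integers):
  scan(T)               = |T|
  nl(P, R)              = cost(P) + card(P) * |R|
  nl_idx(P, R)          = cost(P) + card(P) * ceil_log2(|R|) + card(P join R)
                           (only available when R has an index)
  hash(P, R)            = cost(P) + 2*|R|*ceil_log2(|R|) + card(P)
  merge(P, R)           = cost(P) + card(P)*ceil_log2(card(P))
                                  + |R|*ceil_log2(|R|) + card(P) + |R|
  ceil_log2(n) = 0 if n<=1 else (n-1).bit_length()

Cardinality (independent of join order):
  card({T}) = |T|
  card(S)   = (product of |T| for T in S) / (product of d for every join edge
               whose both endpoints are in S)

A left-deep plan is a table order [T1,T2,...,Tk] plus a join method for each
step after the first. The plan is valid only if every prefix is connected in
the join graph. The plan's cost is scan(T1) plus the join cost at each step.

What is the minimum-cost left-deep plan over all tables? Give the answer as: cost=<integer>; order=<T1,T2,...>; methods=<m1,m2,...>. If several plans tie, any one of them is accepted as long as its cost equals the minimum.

Selinger DP (subsets sized 1..n):
  {B}: scan cost=40, card=40
  {C}: scan cost=150, card=150
  {A}: scan cost=200, card=200
  {BC}: card=1200; try (B,hash)→780, (C,merge)→1670, (B,merge)→1780, (C,hash)→2480, (C,nl)→6040, (B,nl)→6150; best=780 via (B,hash)
  {AB}: card=2000; try (B,hash)→880, (A,merge)→2120, (B,merge)→2280, (A,hash)→3280, (A,nl)→8040, (B,nl)→8200; best=880 via (B,hash)
  {ABC}: card=60000; try (A,hash)→5180, (C,hash)→5280, (A,merge)→16980, (C,merge)→26230, (A,nl)→240780, (C,nl)→300880; best=5180 via (A,hash)

cost=5180; order=C,B,A; methods=hash,hash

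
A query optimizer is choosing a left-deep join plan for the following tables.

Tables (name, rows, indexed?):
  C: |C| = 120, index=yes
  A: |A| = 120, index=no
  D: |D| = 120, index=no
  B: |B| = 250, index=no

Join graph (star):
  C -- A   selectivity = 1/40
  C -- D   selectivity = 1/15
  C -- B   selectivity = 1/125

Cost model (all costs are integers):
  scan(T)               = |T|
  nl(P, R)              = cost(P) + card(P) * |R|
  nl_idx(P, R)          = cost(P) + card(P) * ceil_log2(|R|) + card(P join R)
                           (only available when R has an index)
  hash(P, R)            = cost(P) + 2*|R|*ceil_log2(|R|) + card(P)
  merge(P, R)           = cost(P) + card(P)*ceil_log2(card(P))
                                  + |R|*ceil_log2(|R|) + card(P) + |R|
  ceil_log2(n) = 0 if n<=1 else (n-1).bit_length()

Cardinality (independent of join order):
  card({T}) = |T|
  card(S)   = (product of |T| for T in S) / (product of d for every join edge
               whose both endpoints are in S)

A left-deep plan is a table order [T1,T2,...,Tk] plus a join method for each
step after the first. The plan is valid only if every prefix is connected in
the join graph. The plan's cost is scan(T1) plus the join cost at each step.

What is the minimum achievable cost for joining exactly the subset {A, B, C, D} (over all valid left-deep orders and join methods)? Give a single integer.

6500

Selinger DP over subsets of {A,B,C,D}:
  {C}: scan cost=120, card=120
  {A}: scan cost=120, card=120
  {D}: scan cost=120, card=120
  {B}: scan cost=250, card=250
  {AC}: card=360; try (C,nl_idx)→1320, (C,hash)→1920, (A,hash)→1920, (C,merge)→2040, (A,merge)→2040, (C,nl)→14520 …(+1); best=1320 via (C,nl_idx)
  {CD}: card=960; try (D,hash)→1920, (C,hash)→1920, (C,nl_idx)→1920, (D,merge)→2040, (C,merge)→2040, (D,nl)→14520 …(+1); best=1920 via (D,hash)
  {BC}: card=240; try (C,hash)→2180, (C,nl_idx)→2240, (B,merge)→3330, (C,merge)→3460, (B,hash)→4240, (B,nl)→30120 …(+1); best=2180 via (C,hash)
  {ACD}: card=2880; try (D,hash)→3360, (A,hash)→4560, (D,merge)→5880, (A,merge)→13440, (D,nl)→44520, (A,nl)→117120; best=3360 via (D,hash)
  {ABC}: card=720; try (A,hash)→4100, (A,merge)→5300, (B,hash)→5680, (B,merge)→7170, (A,nl)→30980, (B,nl)→91320; best=4100 via (A,hash)
  {BCD}: card=1920; try (D,hash)→4100, (D,merge)→5300, (B,hash)→6880, (B,merge)→14730, (D,nl)→30980, (B,nl)→241920; best=4100 via (D,hash)
  {ABCD}: card=5760; try (D,hash)→6500, (A,hash)→7700, (B,hash)→10240, (D,merge)→12980, (A,merge)→28100, (B,merge)→43050 …(+3); best=6500 via (D,hash)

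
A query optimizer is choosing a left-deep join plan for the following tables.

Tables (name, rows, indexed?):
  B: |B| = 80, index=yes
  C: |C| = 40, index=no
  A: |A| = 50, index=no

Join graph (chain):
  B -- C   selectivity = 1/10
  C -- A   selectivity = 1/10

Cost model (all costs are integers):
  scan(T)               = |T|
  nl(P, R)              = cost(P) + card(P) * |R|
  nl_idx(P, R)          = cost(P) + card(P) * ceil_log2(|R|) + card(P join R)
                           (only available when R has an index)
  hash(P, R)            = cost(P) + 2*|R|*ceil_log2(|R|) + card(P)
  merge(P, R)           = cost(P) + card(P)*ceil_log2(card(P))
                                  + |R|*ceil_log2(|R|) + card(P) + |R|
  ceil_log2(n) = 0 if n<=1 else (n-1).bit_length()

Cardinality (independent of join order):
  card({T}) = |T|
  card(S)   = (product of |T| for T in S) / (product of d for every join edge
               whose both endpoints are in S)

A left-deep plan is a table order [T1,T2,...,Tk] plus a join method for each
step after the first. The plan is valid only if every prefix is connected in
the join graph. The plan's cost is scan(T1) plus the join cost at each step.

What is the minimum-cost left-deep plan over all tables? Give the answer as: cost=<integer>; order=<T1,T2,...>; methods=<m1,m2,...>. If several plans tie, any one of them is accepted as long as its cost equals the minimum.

Selinger DP (subsets sized 1..n):
  {B}: scan cost=80, card=80
  {C}: scan cost=40, card=40
  {A}: scan cost=50, card=50
  {BC}: card=320; try (C,hash)→640, (B,nl_idx)→640, (B,merge)→960, (C,merge)→1000, (B,hash)→1200, (B,nl)→3240 …(+1); best=640 via (C,hash)
  {AC}: card=200; try (C,hash)→580, (A,merge)→670, (C,merge)→680, (A,hash)→680, (A,nl)→2040, (C,nl)→2050; best=580 via (C,hash)
  {ABC}: card=1600; try (A,hash)→1560, (B,hash)→1900, (B,merge)→3020, (B,nl_idx)→3580, (A,merge)→4190, (B,nl)→16580 …(+1); best=1560 via (A,hash)

cost=1560; order=B,C,A; methods=hash,hash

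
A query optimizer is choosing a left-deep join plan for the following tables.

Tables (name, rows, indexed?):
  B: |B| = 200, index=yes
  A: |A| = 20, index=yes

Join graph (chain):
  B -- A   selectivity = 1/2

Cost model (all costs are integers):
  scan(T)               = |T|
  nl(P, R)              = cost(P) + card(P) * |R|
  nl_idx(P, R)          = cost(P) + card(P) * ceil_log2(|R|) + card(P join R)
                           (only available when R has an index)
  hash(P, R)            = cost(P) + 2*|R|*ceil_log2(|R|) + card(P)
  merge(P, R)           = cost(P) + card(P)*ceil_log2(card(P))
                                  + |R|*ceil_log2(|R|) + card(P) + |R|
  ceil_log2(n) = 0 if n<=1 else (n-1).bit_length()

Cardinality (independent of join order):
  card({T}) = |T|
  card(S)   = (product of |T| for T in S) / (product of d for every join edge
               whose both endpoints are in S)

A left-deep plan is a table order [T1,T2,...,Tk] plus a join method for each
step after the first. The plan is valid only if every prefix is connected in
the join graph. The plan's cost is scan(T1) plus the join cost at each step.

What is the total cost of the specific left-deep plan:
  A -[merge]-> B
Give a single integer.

step 1: scan A: cost=20, card=20
step 2: join B via merge
    card(P join B) = 20*200/(2) = 2000
    cost = 20 + 20*5 + 200*8 + 20 + 200 = 1940

1940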